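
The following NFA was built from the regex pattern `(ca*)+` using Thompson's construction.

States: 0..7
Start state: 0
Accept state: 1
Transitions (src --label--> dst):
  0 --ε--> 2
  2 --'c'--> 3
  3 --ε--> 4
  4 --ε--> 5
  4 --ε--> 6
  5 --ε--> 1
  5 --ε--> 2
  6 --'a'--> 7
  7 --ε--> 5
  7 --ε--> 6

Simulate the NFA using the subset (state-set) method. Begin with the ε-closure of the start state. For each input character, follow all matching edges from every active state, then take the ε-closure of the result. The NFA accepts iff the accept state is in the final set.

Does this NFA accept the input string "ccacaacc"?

initial (ε-close {0}): {0,2}
'c' @ 1: {1,2,3,4,5,6}  (accept∈set)
'c' @ 2: {1,2,3,4,5,6}  (accept∈set)
'a' @ 3: {1,2,5,6,7}  (accept∈set)
'c' @ 4: {1,2,3,4,5,6}  (accept∈set)
'a' @ 5: {1,2,5,6,7}  (accept∈set)
'a' @ 6: {1,2,5,6,7}  (accept∈set)
'c' @ 7: {1,2,3,4,5,6}  (accept∈set)
'c' @ 8: {1,2,3,4,5,6}  (accept∈set)
end set {1,2,3,4,5,6} — state 1 in

Answer: ACCEPT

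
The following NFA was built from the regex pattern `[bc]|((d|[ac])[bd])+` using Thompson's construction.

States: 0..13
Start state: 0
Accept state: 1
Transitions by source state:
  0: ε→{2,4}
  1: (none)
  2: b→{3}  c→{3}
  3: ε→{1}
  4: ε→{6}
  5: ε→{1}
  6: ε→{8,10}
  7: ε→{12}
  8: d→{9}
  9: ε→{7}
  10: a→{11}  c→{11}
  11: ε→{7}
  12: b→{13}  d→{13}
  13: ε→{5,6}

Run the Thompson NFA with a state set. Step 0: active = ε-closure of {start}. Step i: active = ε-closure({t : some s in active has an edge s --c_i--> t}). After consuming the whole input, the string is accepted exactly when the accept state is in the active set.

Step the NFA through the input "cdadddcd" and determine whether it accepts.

Answer: ACCEPT

Steps:
initial (ε-close {0}): {0,2,4,6,8,10}
'c' @ 1: {1,3,7,11,12}  (accept∈set)
'd' @ 2: {1,5,6,8,10,13}  (accept∈set)
'a' @ 3: {7,11,12}
'd' @ 4: {1,5,6,8,10,13}  (accept∈set)
'd' @ 5: {7,9,12}
'd' @ 6: {1,5,6,8,10,13}  (accept∈set)
'c' @ 7: {7,11,12}
'd' @ 8: {1,5,6,8,10,13}  (accept∈set)
after full input: {1,5,6,8,10,13}  (accept=1 in)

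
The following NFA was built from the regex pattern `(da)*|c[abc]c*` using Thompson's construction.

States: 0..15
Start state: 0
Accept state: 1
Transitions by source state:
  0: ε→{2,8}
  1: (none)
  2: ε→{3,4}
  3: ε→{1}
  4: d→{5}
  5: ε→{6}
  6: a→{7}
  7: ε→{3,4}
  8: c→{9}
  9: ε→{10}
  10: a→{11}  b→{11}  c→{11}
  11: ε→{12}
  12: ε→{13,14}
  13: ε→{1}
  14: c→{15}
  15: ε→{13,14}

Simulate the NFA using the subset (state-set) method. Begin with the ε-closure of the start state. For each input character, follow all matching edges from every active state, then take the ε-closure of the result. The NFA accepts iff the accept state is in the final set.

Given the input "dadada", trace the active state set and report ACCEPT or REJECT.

initial (ε-close {0}): {0,1,2,3,4,8}
'd' @ 1: {5,6}
'a' @ 2: {1,3,4,7}  ✓accept
'd' @ 3: {5,6}
'a' @ 4: {1,3,4,7}  ✓accept
'd' @ 5: {5,6}
'a' @ 6: {1,3,4,7}  ✓accept
final: {1,3,4,7}; accept 1 in set

Answer: ACCEPT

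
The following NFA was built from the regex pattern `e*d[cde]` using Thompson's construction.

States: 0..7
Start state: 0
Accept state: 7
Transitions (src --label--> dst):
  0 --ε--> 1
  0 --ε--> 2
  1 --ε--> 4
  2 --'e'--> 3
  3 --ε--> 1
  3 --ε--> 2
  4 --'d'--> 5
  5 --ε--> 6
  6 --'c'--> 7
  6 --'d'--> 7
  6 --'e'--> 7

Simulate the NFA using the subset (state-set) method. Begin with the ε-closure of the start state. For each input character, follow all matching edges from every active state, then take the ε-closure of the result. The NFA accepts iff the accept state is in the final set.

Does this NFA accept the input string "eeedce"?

Answer: REJECT

Trace:
initial (ε-close {0}): {0,1,2,4}
'e' @ 1: {1,2,3,4}
'e' @ 2: {1,2,3,4}
'e' @ 3: {1,2,3,4}
'd' @ 4: {5,6}
'c' @ 5: {7}  ✓accept
'e' @ 6: {}  — state set empty
end set {} — state 7 not in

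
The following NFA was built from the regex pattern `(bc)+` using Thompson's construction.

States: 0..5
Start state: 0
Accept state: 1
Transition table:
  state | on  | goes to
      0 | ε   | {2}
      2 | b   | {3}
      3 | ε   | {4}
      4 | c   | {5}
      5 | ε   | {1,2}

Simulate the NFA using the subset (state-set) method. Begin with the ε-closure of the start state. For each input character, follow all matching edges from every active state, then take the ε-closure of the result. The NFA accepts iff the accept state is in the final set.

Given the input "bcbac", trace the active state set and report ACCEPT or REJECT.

Answer: REJECT

Trace:
initial (ε-close {0}): {0,2}
'b' @ 1: {3,4}
'c' @ 2: {1,2,5}  (accept∈set)
'b' @ 3: {3,4}
'a' @ 4: {}  — dead — no transitions
rest 'c' ignored (set empty)
end set {} — state 1 not in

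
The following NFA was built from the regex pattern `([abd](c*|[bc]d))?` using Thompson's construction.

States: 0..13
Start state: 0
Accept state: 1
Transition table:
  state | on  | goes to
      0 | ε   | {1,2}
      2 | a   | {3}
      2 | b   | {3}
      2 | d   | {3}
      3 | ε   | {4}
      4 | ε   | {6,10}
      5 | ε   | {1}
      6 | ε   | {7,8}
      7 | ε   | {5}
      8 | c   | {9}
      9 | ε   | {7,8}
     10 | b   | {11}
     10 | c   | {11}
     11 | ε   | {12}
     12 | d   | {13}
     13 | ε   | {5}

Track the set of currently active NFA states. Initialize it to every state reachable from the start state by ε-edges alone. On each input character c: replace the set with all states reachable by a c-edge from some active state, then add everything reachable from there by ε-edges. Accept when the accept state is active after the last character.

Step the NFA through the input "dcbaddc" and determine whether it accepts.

Answer: REJECT

Trace:
S₀ = ε-closure({0}) = {0,1,2}
'd' @ 1: {1,3,4,5,6,7,8,10}  ✓accept
'c' @ 2: {1,5,7,8,9,11,12}  ✓accept
'b' @ 3: {}  — state set empty
rest 'addc' ignored (set empty)
end set {} — state 1 not in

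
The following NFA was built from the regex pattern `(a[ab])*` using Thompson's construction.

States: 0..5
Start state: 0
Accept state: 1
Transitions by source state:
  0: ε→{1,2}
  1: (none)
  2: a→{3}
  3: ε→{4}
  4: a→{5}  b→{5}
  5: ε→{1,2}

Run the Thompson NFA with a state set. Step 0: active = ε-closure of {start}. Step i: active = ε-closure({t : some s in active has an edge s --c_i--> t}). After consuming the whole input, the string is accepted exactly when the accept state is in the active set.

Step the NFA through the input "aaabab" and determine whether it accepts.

initial (ε-close {0}): {0,1,2}
'a' @ 1: {3,4}
'a' @ 2: {1,2,5}  [accepting]
'a' @ 3: {3,4}
'b' @ 4: {1,2,5}  [accepting]
'a' @ 5: {3,4}
'b' @ 6: {1,2,5}  [accepting]
after full input: {1,2,5}  (accept=1 in)

Answer: ACCEPT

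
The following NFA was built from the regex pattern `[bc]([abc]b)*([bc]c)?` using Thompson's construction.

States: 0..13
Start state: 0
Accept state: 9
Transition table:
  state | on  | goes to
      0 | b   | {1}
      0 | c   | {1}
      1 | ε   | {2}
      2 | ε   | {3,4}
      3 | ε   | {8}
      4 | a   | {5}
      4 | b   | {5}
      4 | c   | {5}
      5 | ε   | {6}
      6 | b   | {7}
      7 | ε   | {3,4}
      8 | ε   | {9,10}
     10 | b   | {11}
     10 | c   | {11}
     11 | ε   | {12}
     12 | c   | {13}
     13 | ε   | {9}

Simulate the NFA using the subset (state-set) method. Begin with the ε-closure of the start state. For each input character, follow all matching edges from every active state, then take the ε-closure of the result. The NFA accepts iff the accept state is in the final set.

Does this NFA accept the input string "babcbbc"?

S₀ = ε-closure({0}) = {0}
'b' @ 1: {1,2,3,4,8,9,10}  (accept∈set)
'a' @ 2: {5,6}
'b' @ 3: {3,4,7,8,9,10}  (accept∈set)
'c' @ 4: {5,6,11,12}
'b' @ 5: {3,4,7,8,9,10}  (accept∈set)
'b' @ 6: {5,6,11,12}
'c' @ 7: {9,13}  (accept∈set)
after full input: {9,13}  (accept=9 in)

Answer: ACCEPT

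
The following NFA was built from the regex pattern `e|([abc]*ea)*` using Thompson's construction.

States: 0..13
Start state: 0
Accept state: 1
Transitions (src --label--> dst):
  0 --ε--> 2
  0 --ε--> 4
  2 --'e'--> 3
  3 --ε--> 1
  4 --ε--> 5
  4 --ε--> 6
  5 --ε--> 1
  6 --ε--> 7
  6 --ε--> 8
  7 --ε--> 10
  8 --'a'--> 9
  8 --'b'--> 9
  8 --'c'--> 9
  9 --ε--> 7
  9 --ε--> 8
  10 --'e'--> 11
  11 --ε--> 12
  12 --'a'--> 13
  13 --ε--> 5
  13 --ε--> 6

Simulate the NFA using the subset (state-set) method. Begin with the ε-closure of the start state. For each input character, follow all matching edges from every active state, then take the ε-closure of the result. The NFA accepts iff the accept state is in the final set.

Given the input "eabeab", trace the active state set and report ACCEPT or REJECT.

S₀ = ε-closure({0}) = {0,1,2,4,5,6,7,8,10}
'e' @ 1: {1,3,11,12}  ✓accept
'a' @ 2: {1,5,6,7,8,10,13}  ✓accept
'b' @ 3: {7,8,9,10}
'e' @ 4: {11,12}
'a' @ 5: {1,5,6,7,8,10,13}  ✓accept
'b' @ 6: {7,8,9,10}
after full input: {7,8,9,10}  (accept=1 not in)

Answer: REJECT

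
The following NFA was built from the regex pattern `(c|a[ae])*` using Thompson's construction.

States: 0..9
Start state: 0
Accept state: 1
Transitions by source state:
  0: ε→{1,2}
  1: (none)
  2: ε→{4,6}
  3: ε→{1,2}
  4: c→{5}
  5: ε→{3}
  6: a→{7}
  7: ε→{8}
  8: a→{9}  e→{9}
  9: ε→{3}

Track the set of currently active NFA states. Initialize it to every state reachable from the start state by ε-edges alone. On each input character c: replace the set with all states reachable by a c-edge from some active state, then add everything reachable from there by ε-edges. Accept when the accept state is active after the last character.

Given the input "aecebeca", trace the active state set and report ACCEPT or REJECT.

Answer: REJECT

Trace:
S₀ = ε-closure({0}) = {0,1,2,4,6}
'a' @ 1: {7,8}
'e' @ 2: {1,2,3,4,6,9}  [accepting]
'c' @ 3: {1,2,3,4,5,6}  [accepting]
'e' @ 4: {}  — no active states
rest 'beca' ignored (set empty)
final: {}; accept 1 not in set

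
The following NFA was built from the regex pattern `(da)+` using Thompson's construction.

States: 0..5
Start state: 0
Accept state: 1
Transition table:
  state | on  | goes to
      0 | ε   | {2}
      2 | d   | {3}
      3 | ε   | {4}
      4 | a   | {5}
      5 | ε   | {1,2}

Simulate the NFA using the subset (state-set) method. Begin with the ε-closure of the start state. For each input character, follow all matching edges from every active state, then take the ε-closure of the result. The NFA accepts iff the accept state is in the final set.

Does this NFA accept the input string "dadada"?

S₀ = ε-closure({0}) = {0,2}
'd' @ 1: {3,4}
'a' @ 2: {1,2,5}  ✓accept
'd' @ 3: {3,4}
'a' @ 4: {1,2,5}  ✓accept
'd' @ 5: {3,4}
'a' @ 6: {1,2,5}  ✓accept
final: {1,2,5}; accept 1 in set

Answer: ACCEPT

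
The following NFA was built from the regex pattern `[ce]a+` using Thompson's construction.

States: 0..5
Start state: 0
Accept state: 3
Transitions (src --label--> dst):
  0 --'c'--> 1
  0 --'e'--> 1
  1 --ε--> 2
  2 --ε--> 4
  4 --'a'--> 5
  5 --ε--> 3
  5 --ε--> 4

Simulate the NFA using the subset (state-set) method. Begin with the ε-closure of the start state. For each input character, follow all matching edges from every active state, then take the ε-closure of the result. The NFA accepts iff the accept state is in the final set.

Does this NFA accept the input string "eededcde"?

S₀ = ε-closure({0}) = {0}
'e' @ 1: {1,2,4}
'e' @ 2: {}  — state set empty
rest 'dedcde' ignored (set empty)
final: {}; accept 3 not in set

Answer: REJECT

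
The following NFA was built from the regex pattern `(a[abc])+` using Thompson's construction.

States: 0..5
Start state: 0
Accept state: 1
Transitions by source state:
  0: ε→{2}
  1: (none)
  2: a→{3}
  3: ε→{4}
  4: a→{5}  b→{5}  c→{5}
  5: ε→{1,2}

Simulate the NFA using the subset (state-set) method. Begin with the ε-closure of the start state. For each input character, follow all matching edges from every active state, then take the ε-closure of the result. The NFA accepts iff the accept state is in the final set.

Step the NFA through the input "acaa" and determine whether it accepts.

Answer: ACCEPT

Derivation:
S₀ = ε-closure({0}) = {0,2}
'a' @ 1: {3,4}
'c' @ 2: {1,2,5}  (accept∈set)
'a' @ 3: {3,4}
'a' @ 4: {1,2,5}  (accept∈set)
after full input: {1,2,5}  (accept=1 in)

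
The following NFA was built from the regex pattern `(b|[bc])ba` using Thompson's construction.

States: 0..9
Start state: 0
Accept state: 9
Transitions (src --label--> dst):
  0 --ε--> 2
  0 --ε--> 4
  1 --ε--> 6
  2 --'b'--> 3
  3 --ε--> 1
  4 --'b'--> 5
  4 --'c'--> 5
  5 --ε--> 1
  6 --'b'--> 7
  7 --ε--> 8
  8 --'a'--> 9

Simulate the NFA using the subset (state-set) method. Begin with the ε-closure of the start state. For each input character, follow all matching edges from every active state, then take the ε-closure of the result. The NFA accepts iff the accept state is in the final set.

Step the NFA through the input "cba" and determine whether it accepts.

Answer: ACCEPT

Trace:
start: ε-closure({0}) = {0,2,4}
'c' @ 1: {1,5,6}
'b' @ 2: {7,8}
'a' @ 3: {9}  [accepting]
after full input: {9}  (accept=9 in)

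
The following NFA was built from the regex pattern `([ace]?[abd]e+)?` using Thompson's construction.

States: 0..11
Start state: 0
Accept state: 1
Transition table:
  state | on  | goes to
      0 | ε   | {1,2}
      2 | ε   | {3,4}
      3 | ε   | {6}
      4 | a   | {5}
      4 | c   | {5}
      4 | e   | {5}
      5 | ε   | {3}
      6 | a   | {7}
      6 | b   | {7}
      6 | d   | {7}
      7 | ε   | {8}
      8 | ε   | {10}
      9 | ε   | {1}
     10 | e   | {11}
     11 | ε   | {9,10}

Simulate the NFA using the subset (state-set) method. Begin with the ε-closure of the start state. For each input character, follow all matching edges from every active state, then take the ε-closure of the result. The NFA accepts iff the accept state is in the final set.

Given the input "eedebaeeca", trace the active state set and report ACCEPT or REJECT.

S₀ = ε-closure({0}) = {0,1,2,3,4,6}
'e' @ 1: {3,5,6}
'e' @ 2: {}  — no active states
rest 'debaeeca' ignored (set empty)
end set {} — state 1 not in

Answer: REJECT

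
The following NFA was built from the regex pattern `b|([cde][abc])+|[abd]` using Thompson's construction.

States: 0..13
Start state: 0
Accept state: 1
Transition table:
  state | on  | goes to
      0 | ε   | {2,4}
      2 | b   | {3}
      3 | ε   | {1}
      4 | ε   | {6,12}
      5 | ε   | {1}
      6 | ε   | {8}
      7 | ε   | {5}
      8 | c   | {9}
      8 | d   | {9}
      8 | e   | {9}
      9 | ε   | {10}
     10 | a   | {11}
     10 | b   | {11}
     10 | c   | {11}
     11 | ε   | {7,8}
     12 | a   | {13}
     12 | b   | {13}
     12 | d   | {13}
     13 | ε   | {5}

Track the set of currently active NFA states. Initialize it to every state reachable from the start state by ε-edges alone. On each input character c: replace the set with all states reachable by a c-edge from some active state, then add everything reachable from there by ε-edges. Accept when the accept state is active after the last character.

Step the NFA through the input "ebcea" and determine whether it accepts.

Answer: REJECT

Steps:
start: ε-closure({0}) = {0,2,4,6,8,12}
'e' @ 1: {9,10}
'b' @ 2: {1,5,7,8,11}  (accept∈set)
'c' @ 3: {9,10}
'e' @ 4: {}  — dead — no transitions
rest 'a' ignored (set empty)
final: {}; accept 1 not in set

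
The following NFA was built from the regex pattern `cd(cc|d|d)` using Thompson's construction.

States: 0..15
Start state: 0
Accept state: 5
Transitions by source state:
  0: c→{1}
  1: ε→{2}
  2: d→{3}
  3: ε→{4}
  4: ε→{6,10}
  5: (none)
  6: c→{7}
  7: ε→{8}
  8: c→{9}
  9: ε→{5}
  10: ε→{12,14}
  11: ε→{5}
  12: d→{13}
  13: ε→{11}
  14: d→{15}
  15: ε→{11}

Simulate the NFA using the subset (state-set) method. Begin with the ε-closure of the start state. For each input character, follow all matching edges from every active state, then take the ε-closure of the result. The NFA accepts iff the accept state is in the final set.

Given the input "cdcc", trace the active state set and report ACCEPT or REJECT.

Answer: ACCEPT

Derivation:
start: ε-closure({0}) = {0}
'c' @ 1: {1,2}
'd' @ 2: {3,4,6,10,12,14}
'c' @ 3: {7,8}
'c' @ 4: {5,9}  ✓accept
final: {5,9}; accept 5 in set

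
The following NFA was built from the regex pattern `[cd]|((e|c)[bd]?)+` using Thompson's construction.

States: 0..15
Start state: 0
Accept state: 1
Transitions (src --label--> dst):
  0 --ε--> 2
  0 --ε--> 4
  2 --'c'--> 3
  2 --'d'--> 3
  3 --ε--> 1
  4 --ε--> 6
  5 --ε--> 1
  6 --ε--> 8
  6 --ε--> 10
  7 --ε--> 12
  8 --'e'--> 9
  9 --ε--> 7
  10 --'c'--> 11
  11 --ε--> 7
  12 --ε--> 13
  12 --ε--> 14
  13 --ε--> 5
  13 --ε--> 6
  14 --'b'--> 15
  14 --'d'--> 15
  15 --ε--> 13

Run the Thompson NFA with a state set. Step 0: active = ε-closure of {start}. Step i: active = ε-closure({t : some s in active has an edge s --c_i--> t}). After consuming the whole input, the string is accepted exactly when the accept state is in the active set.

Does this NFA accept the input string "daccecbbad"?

Answer: REJECT

Steps:
S₀ = ε-closure({0}) = {0,2,4,6,8,10}
'd' @ 1: {1,3}  [accepting]
'a' @ 2: {}  — dead — no transitions
rest 'ccecbbad' ignored (set empty)
end set {} — state 1 not in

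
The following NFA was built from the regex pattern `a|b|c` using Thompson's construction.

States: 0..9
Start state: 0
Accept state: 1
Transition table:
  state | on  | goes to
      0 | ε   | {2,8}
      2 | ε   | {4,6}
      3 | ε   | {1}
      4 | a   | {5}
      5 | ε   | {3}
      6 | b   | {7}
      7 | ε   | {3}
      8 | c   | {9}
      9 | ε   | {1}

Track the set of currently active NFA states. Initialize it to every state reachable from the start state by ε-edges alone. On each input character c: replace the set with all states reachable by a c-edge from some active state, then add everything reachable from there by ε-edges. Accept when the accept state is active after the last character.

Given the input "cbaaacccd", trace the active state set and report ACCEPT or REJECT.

Answer: REJECT

Steps:
S₀ = ε-closure({0}) = {0,2,4,6,8}
'c' @ 1: {1,9}  [accepting]
'b' @ 2: {}  — no active states
rest 'aaacccd' ignored (set empty)
end set {} — state 1 not in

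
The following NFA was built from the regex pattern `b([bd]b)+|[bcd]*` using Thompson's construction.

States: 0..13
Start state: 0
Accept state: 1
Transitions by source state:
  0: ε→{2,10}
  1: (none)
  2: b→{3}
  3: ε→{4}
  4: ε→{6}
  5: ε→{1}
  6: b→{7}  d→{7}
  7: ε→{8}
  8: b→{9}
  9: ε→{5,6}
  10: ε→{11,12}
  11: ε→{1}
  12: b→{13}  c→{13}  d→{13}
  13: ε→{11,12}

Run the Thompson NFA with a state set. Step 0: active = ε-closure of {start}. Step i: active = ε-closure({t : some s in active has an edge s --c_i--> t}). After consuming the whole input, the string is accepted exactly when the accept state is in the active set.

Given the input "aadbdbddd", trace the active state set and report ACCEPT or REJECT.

Answer: REJECT

Trace:
initial (ε-close {0}): {0,1,2,10,11,12}
'a' @ 1: {}  — dead — no transitions
rest 'adbdbddd' ignored (set empty)
final: {}; accept 1 not in set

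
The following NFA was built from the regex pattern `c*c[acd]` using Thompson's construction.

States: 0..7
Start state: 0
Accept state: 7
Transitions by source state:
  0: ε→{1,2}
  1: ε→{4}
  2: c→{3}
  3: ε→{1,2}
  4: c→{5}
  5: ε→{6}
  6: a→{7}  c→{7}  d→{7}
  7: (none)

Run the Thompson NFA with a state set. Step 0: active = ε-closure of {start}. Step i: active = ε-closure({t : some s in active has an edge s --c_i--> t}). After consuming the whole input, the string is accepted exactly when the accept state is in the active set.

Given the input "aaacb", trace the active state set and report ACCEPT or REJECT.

start: ε-closure({0}) = {0,1,2,4}
'a' @ 1: {}  — no active states
rest 'aacb' ignored (set empty)
after full input: {}  (accept=7 not in)

Answer: REJECT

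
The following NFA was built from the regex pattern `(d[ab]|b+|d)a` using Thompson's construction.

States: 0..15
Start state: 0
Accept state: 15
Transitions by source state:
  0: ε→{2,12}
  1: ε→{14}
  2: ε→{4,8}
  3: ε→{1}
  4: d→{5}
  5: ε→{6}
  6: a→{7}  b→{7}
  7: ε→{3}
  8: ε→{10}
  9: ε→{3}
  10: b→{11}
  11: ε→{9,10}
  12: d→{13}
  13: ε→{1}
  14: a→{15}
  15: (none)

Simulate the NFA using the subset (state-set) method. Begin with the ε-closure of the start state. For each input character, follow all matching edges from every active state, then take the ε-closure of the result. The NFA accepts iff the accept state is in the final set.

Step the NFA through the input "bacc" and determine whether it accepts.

Answer: REJECT

Derivation:
initial (ε-close {0}): {0,2,4,8,10,12}
'b' @ 1: {1,3,9,10,11,14}
'a' @ 2: {15}  ✓accept
'c' @ 3: {}  — dead — no transitions
rest 'c' ignored (set empty)
final: {}; accept 15 not in set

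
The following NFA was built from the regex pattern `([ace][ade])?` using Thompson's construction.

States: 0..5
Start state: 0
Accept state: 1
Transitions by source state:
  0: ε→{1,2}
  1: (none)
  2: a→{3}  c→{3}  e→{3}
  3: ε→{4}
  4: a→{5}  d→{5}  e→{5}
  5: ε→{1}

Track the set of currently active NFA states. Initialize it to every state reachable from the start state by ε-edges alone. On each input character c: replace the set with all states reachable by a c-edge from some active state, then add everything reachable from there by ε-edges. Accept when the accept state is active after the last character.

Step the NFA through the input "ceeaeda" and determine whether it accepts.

Answer: REJECT

Derivation:
initial (ε-close {0}): {0,1,2}
'c' @ 1: {3,4}
'e' @ 2: {1,5}  ✓accept
'e' @ 3: {}  — state set empty
rest 'aeda' ignored (set empty)
after full input: {}  (accept=1 not in)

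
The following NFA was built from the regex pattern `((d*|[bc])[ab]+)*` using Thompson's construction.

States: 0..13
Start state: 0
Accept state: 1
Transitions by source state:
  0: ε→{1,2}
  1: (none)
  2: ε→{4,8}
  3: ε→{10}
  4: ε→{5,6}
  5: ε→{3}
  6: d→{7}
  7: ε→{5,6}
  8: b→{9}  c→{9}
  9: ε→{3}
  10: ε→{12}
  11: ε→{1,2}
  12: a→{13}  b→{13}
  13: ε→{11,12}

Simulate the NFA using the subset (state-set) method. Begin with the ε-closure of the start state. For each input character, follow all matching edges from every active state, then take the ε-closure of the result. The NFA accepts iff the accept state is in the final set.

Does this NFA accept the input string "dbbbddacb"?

start: ε-closure({0}) = {0,1,2,3,4,5,6,8,10,12}
'd' @ 1: {3,5,6,7,10,12}
'b' @ 2: {1,2,3,4,5,6,8,10,11,12,13}  [accepting]
'b' @ 3: {1,2,3,4,5,6,8,9,10,11,12,13}  [accepting]
'b' @ 4: {1,2,3,4,5,6,8,9,10,11,12,13}  [accepting]
'd' @ 5: {3,5,6,7,10,12}
'd' @ 6: {3,5,6,7,10,12}
'a' @ 7: {1,2,3,4,5,6,8,10,11,12,13}  [accepting]
'c' @ 8: {3,9,10,12}
'b' @ 9: {1,2,3,4,5,6,8,10,11,12,13}  [accepting]
final: {1,2,3,4,5,6,8,10,11,12,13}; accept 1 in set

Answer: ACCEPT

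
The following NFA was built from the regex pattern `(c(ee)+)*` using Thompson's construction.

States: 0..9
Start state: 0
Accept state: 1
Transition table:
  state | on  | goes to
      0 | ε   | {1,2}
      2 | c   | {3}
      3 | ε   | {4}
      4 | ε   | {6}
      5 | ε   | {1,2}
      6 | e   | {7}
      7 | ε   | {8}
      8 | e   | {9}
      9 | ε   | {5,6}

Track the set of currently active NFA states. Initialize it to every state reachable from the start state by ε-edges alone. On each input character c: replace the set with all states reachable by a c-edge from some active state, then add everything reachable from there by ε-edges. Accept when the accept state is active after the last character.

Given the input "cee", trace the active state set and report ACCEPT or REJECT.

Answer: ACCEPT

Trace:
start: ε-closure({0}) = {0,1,2}
'c' @ 1: {3,4,6}
'e' @ 2: {7,8}
'e' @ 3: {1,2,5,6,9}  ✓accept
final: {1,2,5,6,9}; accept 1 in set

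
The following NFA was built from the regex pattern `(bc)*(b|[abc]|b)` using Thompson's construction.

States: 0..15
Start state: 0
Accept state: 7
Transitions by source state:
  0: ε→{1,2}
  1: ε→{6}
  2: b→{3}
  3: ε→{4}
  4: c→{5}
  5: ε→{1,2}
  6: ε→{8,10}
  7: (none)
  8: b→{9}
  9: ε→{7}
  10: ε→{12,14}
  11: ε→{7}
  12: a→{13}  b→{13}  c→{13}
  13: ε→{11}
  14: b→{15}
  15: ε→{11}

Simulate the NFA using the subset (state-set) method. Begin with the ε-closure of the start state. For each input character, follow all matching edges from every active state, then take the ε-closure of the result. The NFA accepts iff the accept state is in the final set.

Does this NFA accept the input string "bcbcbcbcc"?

Answer: ACCEPT

Derivation:
initial (ε-close {0}): {0,1,2,6,8,10,12,14}
'b' @ 1: {3,4,7,9,11,13,15}  ✓accept
'c' @ 2: {1,2,5,6,8,10,12,14}
'b' @ 3: {3,4,7,9,11,13,15}  ✓accept
'c' @ 4: {1,2,5,6,8,10,12,14}
'b' @ 5: {3,4,7,9,11,13,15}  ✓accept
'c' @ 6: {1,2,5,6,8,10,12,14}
'b' @ 7: {3,4,7,9,11,13,15}  ✓accept
'c' @ 8: {1,2,5,6,8,10,12,14}
'c' @ 9: {7,11,13}  ✓accept
final: {7,11,13}; accept 7 in set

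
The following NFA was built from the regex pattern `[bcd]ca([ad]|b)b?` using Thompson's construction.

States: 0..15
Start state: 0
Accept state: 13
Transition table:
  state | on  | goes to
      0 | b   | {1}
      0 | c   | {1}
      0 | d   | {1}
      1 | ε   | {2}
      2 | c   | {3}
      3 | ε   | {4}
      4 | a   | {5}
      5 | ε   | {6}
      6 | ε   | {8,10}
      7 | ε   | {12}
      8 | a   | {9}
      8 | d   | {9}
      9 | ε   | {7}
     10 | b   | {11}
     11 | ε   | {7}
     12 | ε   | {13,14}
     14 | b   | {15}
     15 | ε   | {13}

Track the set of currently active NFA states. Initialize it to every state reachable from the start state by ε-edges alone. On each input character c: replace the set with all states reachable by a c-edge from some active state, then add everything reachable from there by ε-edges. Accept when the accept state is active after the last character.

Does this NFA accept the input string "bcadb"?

Answer: ACCEPT

Trace:
S₀ = ε-closure({0}) = {0}
'b' @ 1: {1,2}
'c' @ 2: {3,4}
'a' @ 3: {5,6,8,10}
'd' @ 4: {7,9,12,13,14}  ✓accept
'b' @ 5: {13,15}  ✓accept
end set {13,15} — state 13 in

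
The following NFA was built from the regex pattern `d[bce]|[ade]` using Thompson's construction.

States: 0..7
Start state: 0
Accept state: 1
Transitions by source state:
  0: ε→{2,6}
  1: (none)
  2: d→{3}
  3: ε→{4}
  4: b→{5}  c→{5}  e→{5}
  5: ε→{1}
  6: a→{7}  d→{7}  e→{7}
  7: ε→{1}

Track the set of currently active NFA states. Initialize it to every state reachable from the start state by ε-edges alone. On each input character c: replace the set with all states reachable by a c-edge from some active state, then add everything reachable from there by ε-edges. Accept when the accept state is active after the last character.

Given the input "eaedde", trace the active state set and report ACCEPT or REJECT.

initial (ε-close {0}): {0,2,6}
'e' @ 1: {1,7}  [accepting]
'a' @ 2: {}  — no active states
rest 'edde' ignored (set empty)
end set {} — state 1 not in

Answer: REJECT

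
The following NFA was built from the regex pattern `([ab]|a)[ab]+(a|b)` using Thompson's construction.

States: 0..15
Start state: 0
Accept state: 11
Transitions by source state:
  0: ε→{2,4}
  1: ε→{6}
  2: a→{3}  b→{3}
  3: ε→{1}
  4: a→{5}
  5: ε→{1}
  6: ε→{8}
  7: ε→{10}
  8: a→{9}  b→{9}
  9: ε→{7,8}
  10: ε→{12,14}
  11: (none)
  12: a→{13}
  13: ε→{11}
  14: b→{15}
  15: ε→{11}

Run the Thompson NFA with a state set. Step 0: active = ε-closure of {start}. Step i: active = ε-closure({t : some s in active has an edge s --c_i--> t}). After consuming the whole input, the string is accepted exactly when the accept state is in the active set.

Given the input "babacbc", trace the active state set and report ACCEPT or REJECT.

start: ε-closure({0}) = {0,2,4}
'b' @ 1: {1,3,6,8}
'a' @ 2: {7,8,9,10,12,14}
'b' @ 3: {7,8,9,10,11,12,14,15}  (accept∈set)
'a' @ 4: {7,8,9,10,11,12,13,14}  (accept∈set)
'c' @ 5: {}  — no active states
rest 'bc' ignored (set empty)
after full input: {}  (accept=11 not in)

Answer: REJECT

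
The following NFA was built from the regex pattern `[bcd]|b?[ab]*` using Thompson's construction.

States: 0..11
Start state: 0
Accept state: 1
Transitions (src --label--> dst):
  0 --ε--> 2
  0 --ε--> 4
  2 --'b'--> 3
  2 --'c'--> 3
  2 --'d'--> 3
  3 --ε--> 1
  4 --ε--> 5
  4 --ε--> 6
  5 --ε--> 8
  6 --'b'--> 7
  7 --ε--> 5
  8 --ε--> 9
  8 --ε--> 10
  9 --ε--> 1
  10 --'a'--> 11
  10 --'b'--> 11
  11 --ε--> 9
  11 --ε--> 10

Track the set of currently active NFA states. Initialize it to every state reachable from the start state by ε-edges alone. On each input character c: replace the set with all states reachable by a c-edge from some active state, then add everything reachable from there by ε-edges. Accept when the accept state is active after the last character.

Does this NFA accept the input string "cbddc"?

Answer: REJECT

Steps:
S₀ = ε-closure({0}) = {0,1,2,4,5,6,8,9,10}
'c' @ 1: {1,3}  ✓accept
'b' @ 2: {}  — state set empty
rest 'ddc' ignored (set empty)
final: {}; accept 1 not in set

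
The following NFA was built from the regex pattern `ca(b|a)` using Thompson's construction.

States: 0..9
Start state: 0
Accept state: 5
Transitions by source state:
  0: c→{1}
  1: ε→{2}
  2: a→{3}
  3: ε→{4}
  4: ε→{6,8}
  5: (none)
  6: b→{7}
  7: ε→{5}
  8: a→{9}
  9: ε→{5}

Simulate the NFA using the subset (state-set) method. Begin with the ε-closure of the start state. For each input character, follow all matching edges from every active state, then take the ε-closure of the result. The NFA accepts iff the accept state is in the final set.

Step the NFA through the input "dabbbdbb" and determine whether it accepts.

S₀ = ε-closure({0}) = {0}
'd' @ 1: {}  — no active states
rest 'abbbdbb' ignored (set empty)
after full input: {}  (accept=5 not in)

Answer: REJECT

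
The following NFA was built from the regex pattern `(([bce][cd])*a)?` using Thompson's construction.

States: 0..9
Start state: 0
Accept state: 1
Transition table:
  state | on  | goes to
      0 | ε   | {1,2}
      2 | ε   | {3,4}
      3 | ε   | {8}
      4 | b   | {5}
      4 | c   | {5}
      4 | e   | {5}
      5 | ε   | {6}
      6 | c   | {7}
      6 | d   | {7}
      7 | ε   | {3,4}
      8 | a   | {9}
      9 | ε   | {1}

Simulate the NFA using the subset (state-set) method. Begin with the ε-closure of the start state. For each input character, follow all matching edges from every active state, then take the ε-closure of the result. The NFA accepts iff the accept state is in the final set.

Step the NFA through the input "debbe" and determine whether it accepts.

start: ε-closure({0}) = {0,1,2,3,4,8}
'd' @ 1: {}  — no active states
rest 'ebbe' ignored (set empty)
end set {} — state 1 not in

Answer: REJECT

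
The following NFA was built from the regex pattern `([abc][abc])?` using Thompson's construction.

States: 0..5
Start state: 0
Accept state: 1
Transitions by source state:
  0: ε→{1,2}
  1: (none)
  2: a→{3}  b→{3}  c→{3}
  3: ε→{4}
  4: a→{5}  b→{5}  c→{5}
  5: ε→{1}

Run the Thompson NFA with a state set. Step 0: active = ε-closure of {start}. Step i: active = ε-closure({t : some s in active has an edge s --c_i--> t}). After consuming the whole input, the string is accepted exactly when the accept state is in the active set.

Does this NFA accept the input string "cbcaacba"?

initial (ε-close {0}): {0,1,2}
'c' @ 1: {3,4}
'b' @ 2: {1,5}  (accept∈set)
'c' @ 3: {}  — dead — no transitions
rest 'aacba' ignored (set empty)
end set {} — state 1 not in

Answer: REJECT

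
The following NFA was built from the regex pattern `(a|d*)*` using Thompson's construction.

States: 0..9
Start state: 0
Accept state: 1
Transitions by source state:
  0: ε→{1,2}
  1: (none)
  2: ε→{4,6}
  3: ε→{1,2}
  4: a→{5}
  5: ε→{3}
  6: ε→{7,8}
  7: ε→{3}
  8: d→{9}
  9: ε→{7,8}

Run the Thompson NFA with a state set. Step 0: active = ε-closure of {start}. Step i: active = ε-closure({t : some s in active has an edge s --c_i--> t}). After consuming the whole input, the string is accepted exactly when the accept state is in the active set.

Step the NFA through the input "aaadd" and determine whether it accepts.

start: ε-closure({0}) = {0,1,2,3,4,6,7,8}
'a' @ 1: {1,2,3,4,5,6,7,8}  [accepting]
'a' @ 2: {1,2,3,4,5,6,7,8}  [accepting]
'a' @ 3: {1,2,3,4,5,6,7,8}  [accepting]
'd' @ 4: {1,2,3,4,6,7,8,9}  [accepting]
'd' @ 5: {1,2,3,4,6,7,8,9}  [accepting]
after full input: {1,2,3,4,6,7,8,9}  (accept=1 in)

Answer: ACCEPT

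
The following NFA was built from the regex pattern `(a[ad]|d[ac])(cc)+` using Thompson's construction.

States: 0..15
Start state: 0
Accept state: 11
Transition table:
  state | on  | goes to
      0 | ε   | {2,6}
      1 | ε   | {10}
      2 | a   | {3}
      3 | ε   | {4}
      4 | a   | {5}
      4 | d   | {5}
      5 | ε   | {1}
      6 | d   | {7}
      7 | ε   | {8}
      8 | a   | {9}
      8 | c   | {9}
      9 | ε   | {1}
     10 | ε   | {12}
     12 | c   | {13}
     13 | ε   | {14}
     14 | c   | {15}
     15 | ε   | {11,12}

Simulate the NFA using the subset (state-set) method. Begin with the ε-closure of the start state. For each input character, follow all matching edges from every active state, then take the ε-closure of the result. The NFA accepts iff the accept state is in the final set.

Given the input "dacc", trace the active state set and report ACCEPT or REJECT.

initial (ε-close {0}): {0,2,6}
'd' @ 1: {7,8}
'a' @ 2: {1,9,10,12}
'c' @ 3: {13,14}
'c' @ 4: {11,12,15}  [accepting]
end set {11,12,15} — state 11 in

Answer: ACCEPT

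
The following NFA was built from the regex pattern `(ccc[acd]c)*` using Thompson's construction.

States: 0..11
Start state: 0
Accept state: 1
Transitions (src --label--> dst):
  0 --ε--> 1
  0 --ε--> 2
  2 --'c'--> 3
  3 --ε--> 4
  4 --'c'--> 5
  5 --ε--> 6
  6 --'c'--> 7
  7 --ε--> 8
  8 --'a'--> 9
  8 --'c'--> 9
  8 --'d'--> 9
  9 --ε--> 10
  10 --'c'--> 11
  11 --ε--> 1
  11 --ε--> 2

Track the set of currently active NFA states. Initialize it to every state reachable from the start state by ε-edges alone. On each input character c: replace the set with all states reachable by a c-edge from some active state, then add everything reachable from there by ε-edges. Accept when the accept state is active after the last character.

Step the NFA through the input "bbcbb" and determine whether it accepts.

initial (ε-close {0}): {0,1,2}
'b' @ 1: {}  — dead — no transitions
rest 'bcbb' ignored (set empty)
after full input: {}  (accept=1 not in)

Answer: REJECT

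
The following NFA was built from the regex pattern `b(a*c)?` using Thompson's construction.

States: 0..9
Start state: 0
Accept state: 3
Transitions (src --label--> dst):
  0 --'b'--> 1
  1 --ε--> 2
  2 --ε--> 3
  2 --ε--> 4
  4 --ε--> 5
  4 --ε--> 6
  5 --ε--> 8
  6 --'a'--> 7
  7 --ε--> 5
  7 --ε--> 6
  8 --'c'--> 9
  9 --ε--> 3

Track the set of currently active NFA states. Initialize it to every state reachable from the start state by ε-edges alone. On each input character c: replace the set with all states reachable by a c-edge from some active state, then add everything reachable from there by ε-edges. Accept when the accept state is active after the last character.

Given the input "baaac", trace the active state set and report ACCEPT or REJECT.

initial (ε-close {0}): {0}
'b' @ 1: {1,2,3,4,5,6,8}  (accept∈set)
'a' @ 2: {5,6,7,8}
'a' @ 3: {5,6,7,8}
'a' @ 4: {5,6,7,8}
'c' @ 5: {3,9}  (accept∈set)
final: {3,9}; accept 3 in set

Answer: ACCEPT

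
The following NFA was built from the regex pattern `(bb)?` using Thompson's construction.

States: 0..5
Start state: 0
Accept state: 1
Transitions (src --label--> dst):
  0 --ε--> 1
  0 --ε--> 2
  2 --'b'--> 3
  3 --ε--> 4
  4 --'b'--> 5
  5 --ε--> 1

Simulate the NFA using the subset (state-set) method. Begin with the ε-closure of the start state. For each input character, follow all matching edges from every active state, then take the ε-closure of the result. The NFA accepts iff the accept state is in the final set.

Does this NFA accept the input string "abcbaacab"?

Answer: REJECT

Steps:
start: ε-closure({0}) = {0,1,2}
'a' @ 1: {}  — no active states
rest 'bcbaacab' ignored (set empty)
end set {} — state 1 not in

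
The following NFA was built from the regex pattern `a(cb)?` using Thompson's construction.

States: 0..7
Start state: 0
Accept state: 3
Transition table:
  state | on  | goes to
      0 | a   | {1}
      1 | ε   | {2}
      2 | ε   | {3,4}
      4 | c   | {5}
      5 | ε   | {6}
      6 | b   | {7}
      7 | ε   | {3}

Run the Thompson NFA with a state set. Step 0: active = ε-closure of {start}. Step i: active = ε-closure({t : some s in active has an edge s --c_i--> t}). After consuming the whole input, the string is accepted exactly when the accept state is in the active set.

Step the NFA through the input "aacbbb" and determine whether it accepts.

Answer: REJECT

Trace:
initial (ε-close {0}): {0}
'a' @ 1: {1,2,3,4}  (accept∈set)
'a' @ 2: {}  — no active states
rest 'cbbb' ignored (set empty)
after full input: {}  (accept=3 not in)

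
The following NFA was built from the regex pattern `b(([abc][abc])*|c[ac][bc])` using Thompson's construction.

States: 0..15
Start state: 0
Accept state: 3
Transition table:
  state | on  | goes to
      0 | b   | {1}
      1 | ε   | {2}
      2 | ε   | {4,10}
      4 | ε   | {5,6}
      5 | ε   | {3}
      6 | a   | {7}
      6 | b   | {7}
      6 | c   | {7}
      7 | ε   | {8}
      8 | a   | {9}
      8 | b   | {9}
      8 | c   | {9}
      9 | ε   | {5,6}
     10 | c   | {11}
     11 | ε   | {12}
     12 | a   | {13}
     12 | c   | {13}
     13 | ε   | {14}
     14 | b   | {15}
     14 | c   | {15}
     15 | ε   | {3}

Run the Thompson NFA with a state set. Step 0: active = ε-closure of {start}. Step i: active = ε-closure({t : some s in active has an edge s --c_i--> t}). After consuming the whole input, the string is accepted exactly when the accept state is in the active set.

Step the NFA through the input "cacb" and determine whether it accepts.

Answer: REJECT

Trace:
S₀ = ε-closure({0}) = {0}
'c' @ 1: {}  — no active states
rest 'acb' ignored (set empty)
after full input: {}  (accept=3 not in)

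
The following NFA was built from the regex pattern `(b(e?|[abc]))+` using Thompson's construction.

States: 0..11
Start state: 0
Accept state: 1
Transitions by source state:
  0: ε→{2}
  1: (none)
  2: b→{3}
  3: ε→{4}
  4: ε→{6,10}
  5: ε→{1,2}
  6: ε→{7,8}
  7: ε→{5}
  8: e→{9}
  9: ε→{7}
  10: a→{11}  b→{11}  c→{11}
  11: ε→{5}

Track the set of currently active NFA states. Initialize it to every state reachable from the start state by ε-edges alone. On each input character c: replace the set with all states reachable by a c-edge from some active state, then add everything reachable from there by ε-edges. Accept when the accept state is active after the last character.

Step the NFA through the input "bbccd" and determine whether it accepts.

S₀ = ε-closure({0}) = {0,2}
'b' @ 1: {1,2,3,4,5,6,7,8,10}  ✓accept
'b' @ 2: {1,2,3,4,5,6,7,8,10,11}  ✓accept
'c' @ 3: {1,2,5,11}  ✓accept
'c' @ 4: {}  — state set empty
rest 'd' ignored (set empty)
after full input: {}  (accept=1 not in)

Answer: REJECT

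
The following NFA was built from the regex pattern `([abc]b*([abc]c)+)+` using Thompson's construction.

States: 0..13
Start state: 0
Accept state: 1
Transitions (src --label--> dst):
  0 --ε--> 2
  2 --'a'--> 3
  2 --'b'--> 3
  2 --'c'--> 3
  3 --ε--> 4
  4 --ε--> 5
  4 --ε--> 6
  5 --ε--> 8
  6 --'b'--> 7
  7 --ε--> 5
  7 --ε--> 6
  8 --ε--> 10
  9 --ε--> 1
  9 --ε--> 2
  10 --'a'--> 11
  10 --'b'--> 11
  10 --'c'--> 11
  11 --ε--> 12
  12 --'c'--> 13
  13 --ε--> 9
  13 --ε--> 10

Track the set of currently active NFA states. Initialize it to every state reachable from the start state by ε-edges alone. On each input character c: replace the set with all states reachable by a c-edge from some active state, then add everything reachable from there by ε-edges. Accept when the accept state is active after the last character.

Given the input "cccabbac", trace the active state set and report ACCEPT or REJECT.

initial (ε-close {0}): {0,2}
'c' @ 1: {3,4,5,6,8,10}
'c' @ 2: {11,12}
'c' @ 3: {1,2,9,10,13}  ✓accept
'a' @ 4: {3,4,5,6,8,10,11,12}
'b' @ 5: {5,6,7,8,10,11,12}
'b' @ 6: {5,6,7,8,10,11,12}
'a' @ 7: {11,12}
'c' @ 8: {1,2,9,10,13}  ✓accept
end set {1,2,9,10,13} — state 1 in

Answer: ACCEPT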